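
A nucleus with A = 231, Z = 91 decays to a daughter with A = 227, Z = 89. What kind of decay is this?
ΔA = -4, ΔZ = -2 ⇒ alpha decay (α)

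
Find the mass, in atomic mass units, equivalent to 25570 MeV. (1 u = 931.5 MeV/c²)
m = E/c² = 27.45 u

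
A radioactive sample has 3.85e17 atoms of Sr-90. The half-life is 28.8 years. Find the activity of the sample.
A = λN = 9.266e15 decays/year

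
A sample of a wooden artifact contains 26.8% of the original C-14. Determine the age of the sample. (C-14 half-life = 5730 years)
Age = t½ × log₂(1/ratio) = 10890 years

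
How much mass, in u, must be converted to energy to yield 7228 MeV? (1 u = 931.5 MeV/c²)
m = E/c² = 7.76 u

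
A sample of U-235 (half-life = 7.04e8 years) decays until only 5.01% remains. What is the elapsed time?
t = t½ × log₂(N₀/N) = 3.041e9 years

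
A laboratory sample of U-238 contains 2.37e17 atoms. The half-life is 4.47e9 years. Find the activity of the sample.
A = λN = 3.675e7 decays/year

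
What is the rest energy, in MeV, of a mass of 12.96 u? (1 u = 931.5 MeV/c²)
E = mc² = 12070 MeV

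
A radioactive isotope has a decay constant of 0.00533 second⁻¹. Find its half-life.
t½ = ln(2)/λ = 130 seconds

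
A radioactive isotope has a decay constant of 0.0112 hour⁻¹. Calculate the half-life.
t½ = ln(2)/λ = 61.89 hours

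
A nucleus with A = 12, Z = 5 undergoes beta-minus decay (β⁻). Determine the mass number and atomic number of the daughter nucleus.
Daughter: A = 12, Z = 6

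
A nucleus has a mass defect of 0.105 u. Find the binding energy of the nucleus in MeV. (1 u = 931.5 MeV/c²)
B.E. = Δm × 931.5 = 97.81 MeV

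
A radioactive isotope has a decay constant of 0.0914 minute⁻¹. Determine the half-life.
t½ = ln(2)/λ = 7.584 minutes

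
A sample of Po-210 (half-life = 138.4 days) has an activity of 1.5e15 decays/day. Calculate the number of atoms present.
N = A/λ = 2.995e17 atoms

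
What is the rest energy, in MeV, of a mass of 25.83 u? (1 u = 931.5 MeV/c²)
E = mc² = 24060 MeV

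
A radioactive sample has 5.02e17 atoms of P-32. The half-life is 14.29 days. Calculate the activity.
A = λN = 2.435e16 decays/day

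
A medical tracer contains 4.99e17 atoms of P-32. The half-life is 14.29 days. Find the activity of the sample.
A = λN = 2.42e16 decays/day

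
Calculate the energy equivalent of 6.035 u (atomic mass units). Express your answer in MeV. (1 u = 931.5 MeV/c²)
E = mc² = 5622 MeV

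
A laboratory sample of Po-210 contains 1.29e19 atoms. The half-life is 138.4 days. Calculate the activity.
A = λN = 6.461e16 decays/day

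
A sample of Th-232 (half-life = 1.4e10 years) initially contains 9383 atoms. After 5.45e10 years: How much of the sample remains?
N = N₀(1/2)^(t/t½) = 631.6 atoms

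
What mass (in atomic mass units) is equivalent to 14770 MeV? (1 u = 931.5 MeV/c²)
m = E/c² = 15.86 u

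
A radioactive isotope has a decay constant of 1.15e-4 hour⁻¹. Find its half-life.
t½ = ln(2)/λ = 6027 hours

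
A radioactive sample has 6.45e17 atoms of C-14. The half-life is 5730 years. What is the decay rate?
A = λN = 7.802e13 decays/year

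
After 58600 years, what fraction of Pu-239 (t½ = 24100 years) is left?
N/N₀ = (1/2)^(t/t½) = 0.1854 = 18.5%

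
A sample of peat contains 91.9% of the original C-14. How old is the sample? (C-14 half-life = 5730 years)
Age = t½ × log₂(1/ratio) = 698.3 years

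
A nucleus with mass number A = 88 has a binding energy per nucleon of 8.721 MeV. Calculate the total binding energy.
B.E. = 8.721 × 88 = 767.4 MeV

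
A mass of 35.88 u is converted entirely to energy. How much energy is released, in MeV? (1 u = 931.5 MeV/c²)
E = mc² = 33420 MeV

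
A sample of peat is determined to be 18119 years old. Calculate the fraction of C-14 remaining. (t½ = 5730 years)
N/N₀ = (1/2)^(t/t½) = 0.1117 = 11.2%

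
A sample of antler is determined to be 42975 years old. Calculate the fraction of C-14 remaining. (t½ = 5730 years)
N/N₀ = (1/2)^(t/t½) = 0.005524 = 0.552%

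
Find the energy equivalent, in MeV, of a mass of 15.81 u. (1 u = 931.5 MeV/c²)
E = mc² = 14730 MeV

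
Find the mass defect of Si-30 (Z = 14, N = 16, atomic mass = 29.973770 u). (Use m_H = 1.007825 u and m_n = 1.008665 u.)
Δm = Z·m_H + N·m_n − M = 0.2744 u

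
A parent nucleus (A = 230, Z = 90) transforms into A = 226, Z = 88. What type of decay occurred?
ΔA = -4, ΔZ = -2 ⇒ alpha decay (α)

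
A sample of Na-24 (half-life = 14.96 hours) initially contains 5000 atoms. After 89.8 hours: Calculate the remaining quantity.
N = N₀(1/2)^(t/t½) = 77.98 atoms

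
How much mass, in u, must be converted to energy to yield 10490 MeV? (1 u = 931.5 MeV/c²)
m = E/c² = 11.26 u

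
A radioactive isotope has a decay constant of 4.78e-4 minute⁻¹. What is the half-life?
t½ = ln(2)/λ = 1450 minutes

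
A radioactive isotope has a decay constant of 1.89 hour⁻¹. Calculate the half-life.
t½ = ln(2)/λ = 0.3667 hours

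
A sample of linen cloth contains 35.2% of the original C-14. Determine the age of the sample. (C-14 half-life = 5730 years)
Age = t½ × log₂(1/ratio) = 8631 years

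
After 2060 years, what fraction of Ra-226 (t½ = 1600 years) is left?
N/N₀ = (1/2)^(t/t½) = 0.4097 = 41%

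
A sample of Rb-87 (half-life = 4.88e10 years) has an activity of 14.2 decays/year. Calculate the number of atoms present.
N = A/λ = 9.997e11 atoms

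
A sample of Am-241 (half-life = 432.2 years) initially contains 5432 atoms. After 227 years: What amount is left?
N = N₀(1/2)^(t/t½) = 3774 atoms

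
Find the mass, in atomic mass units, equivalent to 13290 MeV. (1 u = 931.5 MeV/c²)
m = E/c² = 14.27 u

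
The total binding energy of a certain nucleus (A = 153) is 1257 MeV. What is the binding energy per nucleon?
B.E./A = 1257/153 = 8.216 MeV/nucleon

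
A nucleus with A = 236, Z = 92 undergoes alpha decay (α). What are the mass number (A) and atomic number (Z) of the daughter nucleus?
Daughter: A = 232, Z = 90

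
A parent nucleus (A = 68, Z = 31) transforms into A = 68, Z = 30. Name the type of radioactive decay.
ΔA = 0, ΔZ = -1 ⇒ beta-plus decay (β⁺) or electron capture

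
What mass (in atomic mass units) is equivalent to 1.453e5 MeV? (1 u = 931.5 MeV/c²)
m = E/c² = 156 u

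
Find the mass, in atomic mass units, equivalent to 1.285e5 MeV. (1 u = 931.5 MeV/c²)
m = E/c² = 137.9 u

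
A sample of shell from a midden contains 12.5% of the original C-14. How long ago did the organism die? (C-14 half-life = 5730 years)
Age = t½ × log₂(1/ratio) = 17190 years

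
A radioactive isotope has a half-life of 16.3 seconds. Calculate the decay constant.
λ = ln(2)/t½ = 0.04252 second⁻¹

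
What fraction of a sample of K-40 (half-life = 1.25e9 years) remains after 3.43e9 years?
N/N₀ = (1/2)^(t/t½) = 0.1493 = 14.9%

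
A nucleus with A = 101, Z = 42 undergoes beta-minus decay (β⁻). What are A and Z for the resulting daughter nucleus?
Daughter: A = 101, Z = 43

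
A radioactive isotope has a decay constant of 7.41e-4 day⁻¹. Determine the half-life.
t½ = ln(2)/λ = 935.4 days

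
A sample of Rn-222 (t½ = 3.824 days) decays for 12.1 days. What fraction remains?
N/N₀ = (1/2)^(t/t½) = 0.1116 = 11.2%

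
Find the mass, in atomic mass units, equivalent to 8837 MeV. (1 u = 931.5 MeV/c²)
m = E/c² = 9.487 u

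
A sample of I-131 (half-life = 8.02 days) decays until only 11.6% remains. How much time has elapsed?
t = t½ × log₂(N₀/N) = 24.92 days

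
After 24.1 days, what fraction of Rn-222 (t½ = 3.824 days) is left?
N/N₀ = (1/2)^(t/t½) = 0.01267 = 1.27%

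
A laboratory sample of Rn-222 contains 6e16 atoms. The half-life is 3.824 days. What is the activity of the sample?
A = λN = 1.088e16 decays/day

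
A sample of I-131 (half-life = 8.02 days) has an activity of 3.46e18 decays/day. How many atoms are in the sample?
N = A/λ = 4.003e19 atoms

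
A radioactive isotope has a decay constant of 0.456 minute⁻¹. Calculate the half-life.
t½ = ln(2)/λ = 1.52 minutes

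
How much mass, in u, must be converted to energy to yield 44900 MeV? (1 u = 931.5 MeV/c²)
m = E/c² = 48.2 u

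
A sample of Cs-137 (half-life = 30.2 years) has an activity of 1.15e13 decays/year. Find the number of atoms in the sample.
N = A/λ = 5.01e14 atoms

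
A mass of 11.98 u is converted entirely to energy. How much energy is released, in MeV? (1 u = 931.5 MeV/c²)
E = mc² = 11160 MeV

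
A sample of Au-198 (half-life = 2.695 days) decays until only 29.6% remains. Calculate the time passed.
t = t½ × log₂(N₀/N) = 4.733 days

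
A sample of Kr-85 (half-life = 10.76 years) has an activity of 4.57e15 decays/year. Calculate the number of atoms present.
N = A/λ = 7.094e16 atoms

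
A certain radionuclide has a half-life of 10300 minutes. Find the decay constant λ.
λ = ln(2)/t½ = 6.73e-5 minute⁻¹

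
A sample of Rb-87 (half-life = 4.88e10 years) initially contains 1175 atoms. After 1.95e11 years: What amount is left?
N = N₀(1/2)^(t/t½) = 73.65 atoms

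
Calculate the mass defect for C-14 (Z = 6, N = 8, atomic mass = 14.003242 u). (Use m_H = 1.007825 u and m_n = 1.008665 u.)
Δm = Z·m_H + N·m_n − M = 0.113 u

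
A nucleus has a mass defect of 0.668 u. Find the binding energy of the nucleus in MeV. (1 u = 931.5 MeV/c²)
B.E. = Δm × 931.5 = 622.2 MeV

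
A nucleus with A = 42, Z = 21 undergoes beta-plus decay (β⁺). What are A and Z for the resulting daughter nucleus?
Daughter: A = 42, Z = 20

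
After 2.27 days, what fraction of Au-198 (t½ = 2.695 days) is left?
N/N₀ = (1/2)^(t/t½) = 0.5578 = 55.8%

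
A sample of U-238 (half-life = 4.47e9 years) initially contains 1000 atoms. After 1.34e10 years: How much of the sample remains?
N = N₀(1/2)^(t/t½) = 125.2 atoms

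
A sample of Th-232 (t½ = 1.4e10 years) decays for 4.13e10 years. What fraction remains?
N/N₀ = (1/2)^(t/t½) = 0.1294 = 12.9%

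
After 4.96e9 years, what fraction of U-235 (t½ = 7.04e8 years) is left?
N/N₀ = (1/2)^(t/t½) = 0.00757 = 0.757%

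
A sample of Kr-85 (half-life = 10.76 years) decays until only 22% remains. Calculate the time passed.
t = t½ × log₂(N₀/N) = 23.5 years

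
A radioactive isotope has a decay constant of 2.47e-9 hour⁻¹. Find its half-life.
t½ = ln(2)/λ = 2.806e8 hours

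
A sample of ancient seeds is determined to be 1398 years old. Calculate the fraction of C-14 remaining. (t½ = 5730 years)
N/N₀ = (1/2)^(t/t½) = 0.8444 = 84.4%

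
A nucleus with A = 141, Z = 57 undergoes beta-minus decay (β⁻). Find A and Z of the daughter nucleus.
Daughter: A = 141, Z = 58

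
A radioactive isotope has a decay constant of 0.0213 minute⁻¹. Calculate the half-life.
t½ = ln(2)/λ = 32.54 minutes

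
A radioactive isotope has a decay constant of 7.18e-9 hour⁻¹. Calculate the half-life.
t½ = ln(2)/λ = 9.654e7 hours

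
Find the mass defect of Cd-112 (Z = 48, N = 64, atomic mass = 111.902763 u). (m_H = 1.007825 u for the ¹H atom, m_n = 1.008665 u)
Δm = Z·m_H + N·m_n − M = 1.027 u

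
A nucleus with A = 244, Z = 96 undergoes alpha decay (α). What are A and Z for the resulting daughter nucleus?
Daughter: A = 240, Z = 94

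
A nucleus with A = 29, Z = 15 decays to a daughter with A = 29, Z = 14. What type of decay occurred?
ΔA = 0, ΔZ = -1 ⇒ beta-plus decay (β⁺) or electron capture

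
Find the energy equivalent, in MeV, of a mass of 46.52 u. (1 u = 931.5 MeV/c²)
E = mc² = 43330 MeV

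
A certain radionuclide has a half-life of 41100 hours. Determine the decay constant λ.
λ = ln(2)/t½ = 1.686e-5 hour⁻¹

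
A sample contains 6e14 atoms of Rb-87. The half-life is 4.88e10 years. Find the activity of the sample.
A = λN = 8522 decays/year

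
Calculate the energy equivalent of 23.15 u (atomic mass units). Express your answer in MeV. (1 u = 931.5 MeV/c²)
E = mc² = 21560 MeV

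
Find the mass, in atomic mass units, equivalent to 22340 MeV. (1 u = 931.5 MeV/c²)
m = E/c² = 23.98 u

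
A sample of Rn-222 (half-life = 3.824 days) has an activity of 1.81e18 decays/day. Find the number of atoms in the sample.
N = A/λ = 9.986e18 atoms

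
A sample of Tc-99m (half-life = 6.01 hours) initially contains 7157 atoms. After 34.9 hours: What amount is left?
N = N₀(1/2)^(t/t½) = 127.8 atoms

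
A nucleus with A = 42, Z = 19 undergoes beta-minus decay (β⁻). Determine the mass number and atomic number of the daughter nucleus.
Daughter: A = 42, Z = 20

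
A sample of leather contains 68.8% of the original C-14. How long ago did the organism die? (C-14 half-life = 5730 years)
Age = t½ × log₂(1/ratio) = 3091 years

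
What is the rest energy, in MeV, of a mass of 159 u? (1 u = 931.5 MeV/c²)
E = mc² = 1.481e5 MeV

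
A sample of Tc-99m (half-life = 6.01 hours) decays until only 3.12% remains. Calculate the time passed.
t = t½ × log₂(N₀/N) = 30.06 hours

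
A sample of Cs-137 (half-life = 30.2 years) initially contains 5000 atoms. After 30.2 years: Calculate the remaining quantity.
N = N₀(1/2)^(t/t½) = 2500 atoms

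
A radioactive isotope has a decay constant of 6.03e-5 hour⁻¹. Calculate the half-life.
t½ = ln(2)/λ = 11490 hours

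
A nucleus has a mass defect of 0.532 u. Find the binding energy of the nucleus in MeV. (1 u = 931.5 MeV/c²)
B.E. = Δm × 931.5 = 495.6 MeV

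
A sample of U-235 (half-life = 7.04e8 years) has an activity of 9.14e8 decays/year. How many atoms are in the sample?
N = A/λ = 9.283e17 atoms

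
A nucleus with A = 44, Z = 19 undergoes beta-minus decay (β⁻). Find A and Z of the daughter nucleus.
Daughter: A = 44, Z = 20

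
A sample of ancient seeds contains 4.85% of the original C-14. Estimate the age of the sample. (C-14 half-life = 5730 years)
Age = t½ × log₂(1/ratio) = 25020 years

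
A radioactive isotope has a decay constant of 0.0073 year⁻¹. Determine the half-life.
t½ = ln(2)/λ = 94.95 years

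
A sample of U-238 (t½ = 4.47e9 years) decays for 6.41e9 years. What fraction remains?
N/N₀ = (1/2)^(t/t½) = 0.3701 = 37%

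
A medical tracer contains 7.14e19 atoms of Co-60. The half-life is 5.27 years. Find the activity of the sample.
A = λN = 9.391e18 decays/year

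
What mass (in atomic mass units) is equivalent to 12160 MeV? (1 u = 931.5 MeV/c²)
m = E/c² = 13.05 u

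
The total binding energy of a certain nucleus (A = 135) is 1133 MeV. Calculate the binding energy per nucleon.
B.E./A = 1133/135 = 8.393 MeV/nucleon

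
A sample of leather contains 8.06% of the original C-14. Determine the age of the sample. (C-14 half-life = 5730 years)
Age = t½ × log₂(1/ratio) = 20820 years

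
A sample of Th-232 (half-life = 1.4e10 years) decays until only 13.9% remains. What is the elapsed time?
t = t½ × log₂(N₀/N) = 3.986e10 years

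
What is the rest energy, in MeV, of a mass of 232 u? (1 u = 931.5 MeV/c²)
E = mc² = 2.161e5 MeV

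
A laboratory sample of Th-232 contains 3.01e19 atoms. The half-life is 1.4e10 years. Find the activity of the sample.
A = λN = 1.49e9 decays/year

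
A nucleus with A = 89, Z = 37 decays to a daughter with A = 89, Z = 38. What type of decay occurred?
ΔA = 0, ΔZ = +1 ⇒ beta-minus decay (β⁻)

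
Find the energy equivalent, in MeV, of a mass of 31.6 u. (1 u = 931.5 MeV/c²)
E = mc² = 29440 MeV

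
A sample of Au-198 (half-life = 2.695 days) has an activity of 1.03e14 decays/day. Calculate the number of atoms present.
N = A/λ = 4.005e14 atoms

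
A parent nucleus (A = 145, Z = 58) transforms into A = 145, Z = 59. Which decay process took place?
ΔA = 0, ΔZ = +1 ⇒ beta-minus decay (β⁻)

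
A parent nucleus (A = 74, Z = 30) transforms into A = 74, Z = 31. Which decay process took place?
ΔA = 0, ΔZ = +1 ⇒ beta-minus decay (β⁻)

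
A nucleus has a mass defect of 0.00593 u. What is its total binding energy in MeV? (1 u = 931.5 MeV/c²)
B.E. = Δm × 931.5 = 5.524 MeV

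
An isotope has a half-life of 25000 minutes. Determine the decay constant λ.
λ = ln(2)/t½ = 2.773e-5 minute⁻¹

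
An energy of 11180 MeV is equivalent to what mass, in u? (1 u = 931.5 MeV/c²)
m = E/c² = 12 u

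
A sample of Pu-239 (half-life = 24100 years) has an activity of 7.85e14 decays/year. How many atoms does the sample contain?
N = A/λ = 2.729e19 atoms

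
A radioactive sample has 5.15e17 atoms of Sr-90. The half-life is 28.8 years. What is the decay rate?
A = λN = 1.239e16 decays/year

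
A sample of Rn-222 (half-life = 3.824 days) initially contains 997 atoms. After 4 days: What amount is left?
N = N₀(1/2)^(t/t½) = 482.8 atoms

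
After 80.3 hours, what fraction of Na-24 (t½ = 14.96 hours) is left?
N/N₀ = (1/2)^(t/t½) = 0.02422 = 2.42%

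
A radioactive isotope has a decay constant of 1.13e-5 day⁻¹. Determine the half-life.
t½ = ln(2)/λ = 61340 days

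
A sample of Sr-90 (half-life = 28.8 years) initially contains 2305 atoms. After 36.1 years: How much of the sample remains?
N = N₀(1/2)^(t/t½) = 966.8 atoms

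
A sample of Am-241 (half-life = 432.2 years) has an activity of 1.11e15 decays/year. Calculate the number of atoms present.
N = A/λ = 6.921e17 atoms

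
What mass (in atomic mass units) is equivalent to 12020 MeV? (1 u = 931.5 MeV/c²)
m = E/c² = 12.9 u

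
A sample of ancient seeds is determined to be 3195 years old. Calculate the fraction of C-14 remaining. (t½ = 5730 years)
N/N₀ = (1/2)^(t/t½) = 0.6794 = 67.9%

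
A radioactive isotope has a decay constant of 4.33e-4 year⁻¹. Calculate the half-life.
t½ = ln(2)/λ = 1601 years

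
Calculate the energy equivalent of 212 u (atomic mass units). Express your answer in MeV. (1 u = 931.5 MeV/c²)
E = mc² = 1.975e5 MeV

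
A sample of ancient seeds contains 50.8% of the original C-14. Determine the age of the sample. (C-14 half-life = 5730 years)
Age = t½ × log₂(1/ratio) = 5599 years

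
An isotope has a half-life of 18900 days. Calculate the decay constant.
λ = ln(2)/t½ = 3.667e-5 day⁻¹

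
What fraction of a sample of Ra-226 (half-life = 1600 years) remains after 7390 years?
N/N₀ = (1/2)^(t/t½) = 0.0407 = 4.07%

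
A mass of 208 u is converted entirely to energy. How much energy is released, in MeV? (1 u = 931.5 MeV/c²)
E = mc² = 1.938e5 MeV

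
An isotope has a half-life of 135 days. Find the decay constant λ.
λ = ln(2)/t½ = 0.005134 day⁻¹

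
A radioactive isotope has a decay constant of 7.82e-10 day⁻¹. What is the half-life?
t½ = ln(2)/λ = 8.864e8 days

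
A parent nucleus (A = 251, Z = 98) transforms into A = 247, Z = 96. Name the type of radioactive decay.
ΔA = -4, ΔZ = -2 ⇒ alpha decay (α)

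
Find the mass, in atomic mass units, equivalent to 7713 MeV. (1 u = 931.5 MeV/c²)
m = E/c² = 8.28 u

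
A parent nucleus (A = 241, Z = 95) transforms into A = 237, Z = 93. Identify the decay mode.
ΔA = -4, ΔZ = -2 ⇒ alpha decay (α)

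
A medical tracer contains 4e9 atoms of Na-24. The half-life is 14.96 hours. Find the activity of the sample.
A = λN = 1.853e8 decays/hour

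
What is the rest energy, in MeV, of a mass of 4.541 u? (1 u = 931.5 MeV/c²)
E = mc² = 4230 MeV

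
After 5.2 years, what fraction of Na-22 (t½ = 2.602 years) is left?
N/N₀ = (1/2)^(t/t½) = 0.2503 = 25%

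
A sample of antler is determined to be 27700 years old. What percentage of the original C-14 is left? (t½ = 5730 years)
N/N₀ = (1/2)^(t/t½) = 0.03506 = 3.51%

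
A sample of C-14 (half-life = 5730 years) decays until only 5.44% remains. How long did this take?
t = t½ × log₂(N₀/N) = 24070 years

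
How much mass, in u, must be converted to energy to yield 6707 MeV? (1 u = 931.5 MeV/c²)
m = E/c² = 7.2 u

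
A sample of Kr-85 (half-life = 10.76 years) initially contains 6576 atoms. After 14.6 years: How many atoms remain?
N = N₀(1/2)^(t/t½) = 2567 atoms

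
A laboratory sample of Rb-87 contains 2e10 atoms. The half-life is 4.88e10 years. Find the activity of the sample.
A = λN = 0.2841 decays/year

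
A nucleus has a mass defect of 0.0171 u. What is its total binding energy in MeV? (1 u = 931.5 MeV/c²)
B.E. = Δm × 931.5 = 15.93 MeV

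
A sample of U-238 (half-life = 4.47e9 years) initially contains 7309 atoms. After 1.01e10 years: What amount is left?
N = N₀(1/2)^(t/t½) = 1526 atoms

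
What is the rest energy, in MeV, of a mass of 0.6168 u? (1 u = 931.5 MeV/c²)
E = mc² = 574.5 MeV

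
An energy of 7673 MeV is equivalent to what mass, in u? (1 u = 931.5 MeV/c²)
m = E/c² = 8.237 u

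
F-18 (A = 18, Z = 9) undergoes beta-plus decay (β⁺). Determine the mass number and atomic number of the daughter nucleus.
Daughter: A = 18, Z = 8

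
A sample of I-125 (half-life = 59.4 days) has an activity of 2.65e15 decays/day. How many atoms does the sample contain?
N = A/λ = 2.271e17 atoms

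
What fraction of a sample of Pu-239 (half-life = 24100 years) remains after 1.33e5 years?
N/N₀ = (1/2)^(t/t½) = 0.02181 = 2.18%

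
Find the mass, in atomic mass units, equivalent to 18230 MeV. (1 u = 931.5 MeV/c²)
m = E/c² = 19.57 u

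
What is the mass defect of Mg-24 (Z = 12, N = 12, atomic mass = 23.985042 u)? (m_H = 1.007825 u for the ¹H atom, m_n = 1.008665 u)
Δm = Z·m_H + N·m_n − M = 0.2128 u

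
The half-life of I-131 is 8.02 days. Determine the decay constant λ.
λ = ln(2)/t½ = 0.08643 day⁻¹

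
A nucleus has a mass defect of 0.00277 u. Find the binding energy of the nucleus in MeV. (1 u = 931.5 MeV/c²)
B.E. = Δm × 931.5 = 2.58 MeV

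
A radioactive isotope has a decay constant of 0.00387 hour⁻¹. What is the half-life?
t½ = ln(2)/λ = 179.1 hours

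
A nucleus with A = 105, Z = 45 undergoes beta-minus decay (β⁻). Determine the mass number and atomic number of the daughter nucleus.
Daughter: A = 105, Z = 46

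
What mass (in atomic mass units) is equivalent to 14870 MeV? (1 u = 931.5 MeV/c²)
m = E/c² = 15.96 u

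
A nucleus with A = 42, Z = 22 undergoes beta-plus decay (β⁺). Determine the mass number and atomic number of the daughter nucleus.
Daughter: A = 42, Z = 21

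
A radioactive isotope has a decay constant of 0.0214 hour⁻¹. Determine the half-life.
t½ = ln(2)/λ = 32.39 hours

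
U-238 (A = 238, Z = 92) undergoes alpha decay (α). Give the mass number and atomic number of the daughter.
Daughter: A = 234, Z = 90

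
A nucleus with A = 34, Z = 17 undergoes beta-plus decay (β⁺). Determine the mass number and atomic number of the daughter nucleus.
Daughter: A = 34, Z = 16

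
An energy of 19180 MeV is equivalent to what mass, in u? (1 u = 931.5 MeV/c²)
m = E/c² = 20.59 u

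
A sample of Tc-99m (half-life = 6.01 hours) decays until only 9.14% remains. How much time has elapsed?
t = t½ × log₂(N₀/N) = 20.74 hours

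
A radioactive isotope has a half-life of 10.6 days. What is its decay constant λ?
λ = ln(2)/t½ = 0.06539 day⁻¹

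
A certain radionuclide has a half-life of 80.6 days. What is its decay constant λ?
λ = ln(2)/t½ = 0.0086 day⁻¹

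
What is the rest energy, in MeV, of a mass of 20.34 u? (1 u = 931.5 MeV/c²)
E = mc² = 18950 MeV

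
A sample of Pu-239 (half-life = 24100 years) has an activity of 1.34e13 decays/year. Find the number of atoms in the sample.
N = A/λ = 4.659e17 atoms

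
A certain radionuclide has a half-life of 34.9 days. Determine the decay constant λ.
λ = ln(2)/t½ = 0.01986 day⁻¹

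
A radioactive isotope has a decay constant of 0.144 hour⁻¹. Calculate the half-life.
t½ = ln(2)/λ = 4.814 hours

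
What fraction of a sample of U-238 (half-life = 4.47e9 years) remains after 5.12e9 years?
N/N₀ = (1/2)^(t/t½) = 0.4521 = 45.2%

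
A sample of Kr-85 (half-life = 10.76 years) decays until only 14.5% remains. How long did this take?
t = t½ × log₂(N₀/N) = 29.98 years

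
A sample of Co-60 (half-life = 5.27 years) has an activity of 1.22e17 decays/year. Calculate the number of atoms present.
N = A/λ = 9.276e17 atoms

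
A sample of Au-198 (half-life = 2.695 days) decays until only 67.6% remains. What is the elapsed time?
t = t½ × log₂(N₀/N) = 1.522 days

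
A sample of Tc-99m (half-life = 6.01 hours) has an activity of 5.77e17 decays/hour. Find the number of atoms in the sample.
N = A/λ = 5.003e18 atoms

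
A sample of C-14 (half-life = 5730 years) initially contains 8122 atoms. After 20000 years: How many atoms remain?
N = N₀(1/2)^(t/t½) = 722.7 atoms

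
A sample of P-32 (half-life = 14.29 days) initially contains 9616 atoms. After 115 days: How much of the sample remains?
N = N₀(1/2)^(t/t½) = 36.34 atoms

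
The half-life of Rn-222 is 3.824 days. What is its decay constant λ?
λ = ln(2)/t½ = 0.1813 day⁻¹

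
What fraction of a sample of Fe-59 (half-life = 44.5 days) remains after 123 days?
N/N₀ = (1/2)^(t/t½) = 0.1472 = 14.7%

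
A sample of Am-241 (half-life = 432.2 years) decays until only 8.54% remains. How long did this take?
t = t½ × log₂(N₀/N) = 1534 years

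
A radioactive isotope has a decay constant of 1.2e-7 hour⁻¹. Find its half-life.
t½ = ln(2)/λ = 5.776e6 hours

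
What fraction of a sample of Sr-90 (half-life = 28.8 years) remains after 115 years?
N/N₀ = (1/2)^(t/t½) = 0.0628 = 6.28%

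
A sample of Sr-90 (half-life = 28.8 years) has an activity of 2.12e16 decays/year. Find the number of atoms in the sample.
N = A/λ = 8.809e17 atoms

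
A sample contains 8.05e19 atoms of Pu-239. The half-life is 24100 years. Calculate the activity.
A = λN = 2.315e15 decays/year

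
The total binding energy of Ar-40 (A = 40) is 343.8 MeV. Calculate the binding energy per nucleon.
B.E./A = 343.8/40 = 8.595 MeV/nucleon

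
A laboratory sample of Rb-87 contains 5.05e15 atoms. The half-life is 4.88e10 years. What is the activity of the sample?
A = λN = 71730 decays/year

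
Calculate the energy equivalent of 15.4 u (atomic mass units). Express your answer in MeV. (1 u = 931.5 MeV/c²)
E = mc² = 14350 MeV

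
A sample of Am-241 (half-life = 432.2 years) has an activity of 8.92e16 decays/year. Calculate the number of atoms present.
N = A/λ = 5.562e19 atoms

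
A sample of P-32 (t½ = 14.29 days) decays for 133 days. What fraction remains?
N/N₀ = (1/2)^(t/t½) = 0.001579 = 0.158%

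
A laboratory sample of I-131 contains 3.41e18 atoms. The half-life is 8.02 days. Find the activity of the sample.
A = λN = 2.947e17 decays/day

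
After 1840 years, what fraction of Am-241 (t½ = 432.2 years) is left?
N/N₀ = (1/2)^(t/t½) = 0.05229 = 5.23%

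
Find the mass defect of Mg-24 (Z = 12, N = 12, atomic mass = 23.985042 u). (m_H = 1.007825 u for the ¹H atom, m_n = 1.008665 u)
Δm = Z·m_H + N·m_n − M = 0.2128 u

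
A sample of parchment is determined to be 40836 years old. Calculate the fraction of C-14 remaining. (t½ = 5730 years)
N/N₀ = (1/2)^(t/t½) = 0.007156 = 0.716%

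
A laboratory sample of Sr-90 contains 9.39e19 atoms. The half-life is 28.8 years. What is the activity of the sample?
A = λN = 2.26e18 decays/year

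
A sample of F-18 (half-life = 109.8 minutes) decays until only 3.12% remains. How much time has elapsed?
t = t½ × log₂(N₀/N) = 549.3 minutes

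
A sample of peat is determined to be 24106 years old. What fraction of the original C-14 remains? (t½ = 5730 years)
N/N₀ = (1/2)^(t/t½) = 0.05415 = 5.41%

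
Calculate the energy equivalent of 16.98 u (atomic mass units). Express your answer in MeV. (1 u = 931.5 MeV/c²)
E = mc² = 15820 MeV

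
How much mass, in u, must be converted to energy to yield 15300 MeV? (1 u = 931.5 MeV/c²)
m = E/c² = 16.43 u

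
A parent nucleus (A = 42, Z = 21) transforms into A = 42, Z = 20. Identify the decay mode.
ΔA = 0, ΔZ = -1 ⇒ beta-plus decay (β⁺) or electron capture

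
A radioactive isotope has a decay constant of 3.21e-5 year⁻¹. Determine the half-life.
t½ = ln(2)/λ = 21590 years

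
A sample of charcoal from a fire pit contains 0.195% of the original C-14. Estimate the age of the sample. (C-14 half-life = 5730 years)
Age = t½ × log₂(1/ratio) = 51580 years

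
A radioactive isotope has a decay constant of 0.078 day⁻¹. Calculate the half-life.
t½ = ln(2)/λ = 8.887 days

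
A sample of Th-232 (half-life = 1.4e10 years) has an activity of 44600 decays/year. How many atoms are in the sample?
N = A/λ = 9.008e14 atoms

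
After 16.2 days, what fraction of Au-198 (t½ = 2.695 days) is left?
N/N₀ = (1/2)^(t/t½) = 0.0155 = 1.55%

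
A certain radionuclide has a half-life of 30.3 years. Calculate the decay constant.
λ = ln(2)/t½ = 0.02288 year⁻¹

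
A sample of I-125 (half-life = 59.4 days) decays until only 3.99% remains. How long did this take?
t = t½ × log₂(N₀/N) = 276.1 days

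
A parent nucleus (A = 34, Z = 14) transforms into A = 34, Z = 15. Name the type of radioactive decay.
ΔA = 0, ΔZ = +1 ⇒ beta-minus decay (β⁻)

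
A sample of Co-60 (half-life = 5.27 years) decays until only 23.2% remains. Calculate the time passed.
t = t½ × log₂(N₀/N) = 11.11 years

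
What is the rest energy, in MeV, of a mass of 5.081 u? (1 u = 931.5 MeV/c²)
E = mc² = 4733 MeV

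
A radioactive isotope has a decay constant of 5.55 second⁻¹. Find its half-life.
t½ = ln(2)/λ = 0.1249 seconds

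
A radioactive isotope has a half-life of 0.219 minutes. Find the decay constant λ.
λ = ln(2)/t½ = 3.165 minute⁻¹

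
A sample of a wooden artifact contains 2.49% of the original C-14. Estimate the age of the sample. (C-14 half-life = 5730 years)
Age = t½ × log₂(1/ratio) = 30530 years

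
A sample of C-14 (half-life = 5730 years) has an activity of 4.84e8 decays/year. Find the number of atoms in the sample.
N = A/λ = 4.001e12 atoms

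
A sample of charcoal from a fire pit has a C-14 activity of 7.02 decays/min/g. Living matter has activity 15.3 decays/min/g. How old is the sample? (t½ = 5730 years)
Age = t½ × log₂(A₀/A) = 6440 years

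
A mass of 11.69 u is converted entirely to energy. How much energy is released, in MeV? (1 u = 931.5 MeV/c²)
E = mc² = 10890 MeV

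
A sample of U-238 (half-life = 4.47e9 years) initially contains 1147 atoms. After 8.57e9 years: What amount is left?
N = N₀(1/2)^(t/t½) = 303.7 atoms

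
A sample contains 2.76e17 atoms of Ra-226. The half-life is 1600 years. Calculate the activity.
A = λN = 1.196e14 decays/year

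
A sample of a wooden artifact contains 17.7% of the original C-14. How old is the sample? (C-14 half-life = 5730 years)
Age = t½ × log₂(1/ratio) = 14310 years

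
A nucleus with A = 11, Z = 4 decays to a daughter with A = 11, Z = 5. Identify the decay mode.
ΔA = 0, ΔZ = +1 ⇒ beta-minus decay (β⁻)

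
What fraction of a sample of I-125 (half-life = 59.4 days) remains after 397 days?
N/N₀ = (1/2)^(t/t½) = 0.009729 = 0.973%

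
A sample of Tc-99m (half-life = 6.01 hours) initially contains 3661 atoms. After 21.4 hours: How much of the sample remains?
N = N₀(1/2)^(t/t½) = 310.3 atoms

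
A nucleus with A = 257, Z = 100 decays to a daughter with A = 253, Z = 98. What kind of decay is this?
ΔA = -4, ΔZ = -2 ⇒ alpha decay (α)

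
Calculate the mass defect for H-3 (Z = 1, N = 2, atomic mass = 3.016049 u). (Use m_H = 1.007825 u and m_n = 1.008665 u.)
Δm = Z·m_H + N·m_n − M = 0.009106 u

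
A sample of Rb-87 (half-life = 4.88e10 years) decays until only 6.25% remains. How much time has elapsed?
t = t½ × log₂(N₀/N) = 1.952e11 years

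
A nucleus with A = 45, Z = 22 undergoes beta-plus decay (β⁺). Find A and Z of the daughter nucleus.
Daughter: A = 45, Z = 21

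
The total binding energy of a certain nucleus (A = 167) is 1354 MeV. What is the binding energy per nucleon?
B.E./A = 1354/167 = 8.108 MeV/nucleon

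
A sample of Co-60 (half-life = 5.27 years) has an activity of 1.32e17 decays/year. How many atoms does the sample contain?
N = A/λ = 1.004e18 atoms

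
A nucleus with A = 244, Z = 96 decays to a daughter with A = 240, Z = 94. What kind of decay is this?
ΔA = -4, ΔZ = -2 ⇒ alpha decay (α)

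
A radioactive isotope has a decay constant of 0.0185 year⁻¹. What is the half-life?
t½ = ln(2)/λ = 37.47 years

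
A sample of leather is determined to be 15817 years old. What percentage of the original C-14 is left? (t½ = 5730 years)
N/N₀ = (1/2)^(t/t½) = 0.1476 = 14.8%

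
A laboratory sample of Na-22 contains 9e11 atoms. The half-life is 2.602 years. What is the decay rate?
A = λN = 2.398e11 decays/year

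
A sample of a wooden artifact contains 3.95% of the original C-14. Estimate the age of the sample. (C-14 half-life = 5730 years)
Age = t½ × log₂(1/ratio) = 26710 years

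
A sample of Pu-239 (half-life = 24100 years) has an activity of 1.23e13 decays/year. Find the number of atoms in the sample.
N = A/λ = 4.277e17 atoms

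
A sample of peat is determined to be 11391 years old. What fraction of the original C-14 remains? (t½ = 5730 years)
N/N₀ = (1/2)^(t/t½) = 0.2521 = 25.2%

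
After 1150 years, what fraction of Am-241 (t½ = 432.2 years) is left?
N/N₀ = (1/2)^(t/t½) = 0.1581 = 15.8%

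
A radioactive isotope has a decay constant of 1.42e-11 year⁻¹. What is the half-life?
t½ = ln(2)/λ = 4.881e10 years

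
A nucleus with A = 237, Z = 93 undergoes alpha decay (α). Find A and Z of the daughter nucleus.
Daughter: A = 233, Z = 91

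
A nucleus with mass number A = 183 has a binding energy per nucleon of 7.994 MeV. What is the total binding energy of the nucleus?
B.E. = 7.994 × 183 = 1463 MeV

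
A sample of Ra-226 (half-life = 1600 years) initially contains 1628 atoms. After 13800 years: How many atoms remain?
N = N₀(1/2)^(t/t½) = 4.124 atoms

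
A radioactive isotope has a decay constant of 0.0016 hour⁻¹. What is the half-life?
t½ = ln(2)/λ = 433.2 hours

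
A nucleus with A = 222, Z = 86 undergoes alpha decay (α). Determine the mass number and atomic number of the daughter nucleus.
Daughter: A = 218, Z = 84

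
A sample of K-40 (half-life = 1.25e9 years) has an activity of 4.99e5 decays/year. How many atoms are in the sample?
N = A/λ = 8.999e14 atoms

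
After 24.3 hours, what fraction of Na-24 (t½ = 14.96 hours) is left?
N/N₀ = (1/2)^(t/t½) = 0.3244 = 32.4%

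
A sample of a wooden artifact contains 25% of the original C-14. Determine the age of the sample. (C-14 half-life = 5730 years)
Age = t½ × log₂(1/ratio) = 11460 years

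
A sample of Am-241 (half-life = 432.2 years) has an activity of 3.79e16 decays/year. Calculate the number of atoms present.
N = A/λ = 2.363e19 atoms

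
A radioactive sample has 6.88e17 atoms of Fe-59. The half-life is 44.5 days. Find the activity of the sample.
A = λN = 1.072e16 decays/day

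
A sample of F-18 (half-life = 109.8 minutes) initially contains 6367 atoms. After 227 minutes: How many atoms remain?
N = N₀(1/2)^(t/t½) = 1519 atoms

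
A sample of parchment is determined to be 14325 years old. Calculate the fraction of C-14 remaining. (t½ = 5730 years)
N/N₀ = (1/2)^(t/t½) = 0.1768 = 17.7%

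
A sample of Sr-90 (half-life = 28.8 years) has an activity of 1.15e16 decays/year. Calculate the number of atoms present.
N = A/λ = 4.778e17 atoms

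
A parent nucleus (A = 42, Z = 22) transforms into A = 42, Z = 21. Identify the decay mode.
ΔA = 0, ΔZ = -1 ⇒ beta-plus decay (β⁺) or electron capture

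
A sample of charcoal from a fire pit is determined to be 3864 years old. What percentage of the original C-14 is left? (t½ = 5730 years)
N/N₀ = (1/2)^(t/t½) = 0.6266 = 62.7%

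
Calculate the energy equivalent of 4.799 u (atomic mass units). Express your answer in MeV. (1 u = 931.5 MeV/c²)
E = mc² = 4470 MeV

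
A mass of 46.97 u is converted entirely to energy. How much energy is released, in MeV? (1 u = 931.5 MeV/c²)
E = mc² = 43750 MeV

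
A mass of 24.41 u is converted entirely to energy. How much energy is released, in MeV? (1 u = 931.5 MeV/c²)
E = mc² = 22740 MeV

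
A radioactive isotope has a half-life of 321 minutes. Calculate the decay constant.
λ = ln(2)/t½ = 0.002159 minute⁻¹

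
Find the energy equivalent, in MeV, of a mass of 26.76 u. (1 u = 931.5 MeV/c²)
E = mc² = 24930 MeV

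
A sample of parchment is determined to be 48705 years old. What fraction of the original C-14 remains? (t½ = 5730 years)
N/N₀ = (1/2)^(t/t½) = 0.002762 = 0.276%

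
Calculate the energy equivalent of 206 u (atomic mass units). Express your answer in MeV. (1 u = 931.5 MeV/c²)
E = mc² = 1.919e5 MeV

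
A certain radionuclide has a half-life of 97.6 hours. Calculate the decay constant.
λ = ln(2)/t½ = 0.007102 hour⁻¹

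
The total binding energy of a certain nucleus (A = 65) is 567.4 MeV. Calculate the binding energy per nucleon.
B.E./A = 567.4/65 = 8.729 MeV/nucleon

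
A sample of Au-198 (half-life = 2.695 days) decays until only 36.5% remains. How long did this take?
t = t½ × log₂(N₀/N) = 3.919 days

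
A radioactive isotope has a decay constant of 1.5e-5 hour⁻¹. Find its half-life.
t½ = ln(2)/λ = 46210 hours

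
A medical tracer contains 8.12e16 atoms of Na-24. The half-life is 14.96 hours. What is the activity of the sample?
A = λN = 3.762e15 decays/hour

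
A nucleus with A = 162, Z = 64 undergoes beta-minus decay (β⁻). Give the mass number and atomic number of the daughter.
Daughter: A = 162, Z = 65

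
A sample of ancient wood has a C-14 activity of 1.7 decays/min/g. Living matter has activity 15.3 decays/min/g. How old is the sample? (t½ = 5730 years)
Age = t½ × log₂(A₀/A) = 18160 years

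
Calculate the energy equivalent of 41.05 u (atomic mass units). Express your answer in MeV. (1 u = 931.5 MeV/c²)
E = mc² = 38240 MeV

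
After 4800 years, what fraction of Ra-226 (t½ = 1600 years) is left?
N/N₀ = (1/2)^(t/t½) = 0.125 = 12.5%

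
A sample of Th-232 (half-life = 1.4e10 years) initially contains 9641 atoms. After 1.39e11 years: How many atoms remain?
N = N₀(1/2)^(t/t½) = 9.893 atoms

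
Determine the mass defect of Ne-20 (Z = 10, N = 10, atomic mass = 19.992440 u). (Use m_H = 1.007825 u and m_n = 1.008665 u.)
Δm = Z·m_H + N·m_n − M = 0.1725 u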